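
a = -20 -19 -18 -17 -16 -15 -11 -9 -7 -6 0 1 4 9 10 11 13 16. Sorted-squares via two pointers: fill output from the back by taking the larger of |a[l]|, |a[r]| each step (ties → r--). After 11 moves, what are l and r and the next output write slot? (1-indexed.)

l=8, r=14, next write slot=7

l=1 r=18: |-20|>|16| out[18]=400, l++
l=2 r=18: |-19|>|16| out[17]=361, l++
l=3 r=18: |-18|>|16| out[16]=324, l++
l=4 r=18: |-17|>|16| out[15]=289, l++
l=5 r=18: |-16|<=|16| out[14]=256, r--
l=5 r=17: |-16|>|13| out[13]=256, l++
l=6 r=17: |-15|>|13| out[12]=225, l++
l=7 r=17: |-11|<=|13| out[11]=169, r--
l=7 r=16: |-11|<=|11| out[10]=121, r--
l=7 r=15: |-11|>|10| out[9]=121, l++
l=8 r=15: |-9|<=|10| out[8]=100, r--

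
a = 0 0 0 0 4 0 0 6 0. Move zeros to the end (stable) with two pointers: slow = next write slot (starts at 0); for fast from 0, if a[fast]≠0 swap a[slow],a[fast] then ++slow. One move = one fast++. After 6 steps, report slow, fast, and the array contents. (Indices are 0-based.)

slow=1, fast=6, a=[4, 0, 0, 0, 0, 0, 0, 6, 0]

(s=0,f=0) a[fast]=0 → fast++
(s=0,f=1) a[fast]=0 → fast++
(s=0,f=2) a[fast]=0 → fast++
(s=0,f=3) a[fast]=0 → fast++
(s=0,f=4) a[fast]=4≠0 swap→a[0]=4 → slow++,fast++
(s=1,f=5) a[fast]=0 → fast++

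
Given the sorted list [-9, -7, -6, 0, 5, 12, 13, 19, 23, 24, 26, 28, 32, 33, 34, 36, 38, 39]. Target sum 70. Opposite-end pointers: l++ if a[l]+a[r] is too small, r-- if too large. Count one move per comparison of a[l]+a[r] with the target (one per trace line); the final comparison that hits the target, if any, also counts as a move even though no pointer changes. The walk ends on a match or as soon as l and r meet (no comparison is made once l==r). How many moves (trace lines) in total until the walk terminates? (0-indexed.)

14 moves

[0,17] -9+39=30 <70 → l++
[1,17] -7+39=32 <70 → l++
[2,17] -6+39=33 <70 → l++
[3,17] 0+39=39 <70 → l++
[4,17] 5+39=44 <70 → l++
[5,17] 12+39=51 <70 → l++
[6,17] 13+39=52 <70 → l++
[7,17] 19+39=58 <70 → l++
[8,17] 23+39=62 <70 → l++
[9,17] 24+39=63 <70 → l++
[10,17] 26+39=65 <70 → l++
[11,17] 28+39=67 <70 → l++
[12,17] 32+39=71 >70 → r--
[12,16] 32+38=70 → found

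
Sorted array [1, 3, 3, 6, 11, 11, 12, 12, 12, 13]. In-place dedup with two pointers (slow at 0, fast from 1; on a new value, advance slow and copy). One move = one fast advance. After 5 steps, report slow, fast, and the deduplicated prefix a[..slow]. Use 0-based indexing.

slow=3, fast=6, prefix=[1, 3, 6, 11]

slow=0 fast=1: a[fast]=3≠a[slow]=1 write a[1]=3, slow++,fast++
slow=1 fast=2: a[fast]=3=a[slow] dup, fast++
slow=1 fast=3: a[fast]=6≠a[slow]=3 write a[2]=6, slow++,fast++
slow=2 fast=4: a[fast]=11≠a[slow]=6 write a[3]=11, slow++,fast++
slow=3 fast=5: a[fast]=11=a[slow] dup, fast++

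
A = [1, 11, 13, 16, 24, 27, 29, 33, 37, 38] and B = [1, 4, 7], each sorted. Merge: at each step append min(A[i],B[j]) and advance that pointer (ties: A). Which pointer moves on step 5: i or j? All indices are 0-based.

[i=0,j=0] A[i]=1<=B[j]=1 take 1 → i++
[i=1,j=0] A[i]=11>B[j]=1 take 1 → j++
[i=1,j=1] A[i]=11>B[j]=4 take 4 → j++
[i=1,j=2] A[i]=11>B[j]=7 take 7 → j++
[i=1,j=3] B done, take A[i]=11 → i++

i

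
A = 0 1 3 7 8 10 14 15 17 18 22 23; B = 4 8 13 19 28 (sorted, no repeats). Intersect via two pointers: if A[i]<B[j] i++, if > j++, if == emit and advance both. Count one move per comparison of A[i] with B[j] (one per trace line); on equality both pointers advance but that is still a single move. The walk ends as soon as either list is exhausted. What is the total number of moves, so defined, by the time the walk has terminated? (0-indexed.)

[i=0,j=0] 0<4 → i++
[i=1,j=0] 1<4 → i++
[i=2,j=0] 3<4 → i++
[i=3,j=0] 7>4 → j++
[i=3,j=1] 7<8 → i++
[i=4,j=1] 8==8 emit → i++,j++
[i=5,j=2] 10<13 → i++
[i=6,j=2] 14>13 → j++
[i=6,j=3] 14<19 → i++
[i=7,j=3] 15<19 → i++
[i=8,j=3] 17<19 → i++
[i=9,j=3] 18<19 → i++
[i=10,j=3] 22>19 → j++
[i=10,j=4] 22<28 → i++
[i=11,j=4] 23<28 → i++

15 moves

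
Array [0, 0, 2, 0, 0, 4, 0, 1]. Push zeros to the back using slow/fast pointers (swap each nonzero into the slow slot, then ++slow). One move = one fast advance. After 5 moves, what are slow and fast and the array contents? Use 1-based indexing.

slow=2, fast=6, a=[2, 0, 0, 0, 0, 4, 0, 1]

(s=1,f=1) a[fast]=0 → fast++
(s=1,f=2) a[fast]=0 → fast++
(s=1,f=3) a[fast]=2≠0 swap→a[1]=2 → slow++,fast++
(s=2,f=4) a[fast]=0 → fast++
(s=2,f=5) a[fast]=0 → fast++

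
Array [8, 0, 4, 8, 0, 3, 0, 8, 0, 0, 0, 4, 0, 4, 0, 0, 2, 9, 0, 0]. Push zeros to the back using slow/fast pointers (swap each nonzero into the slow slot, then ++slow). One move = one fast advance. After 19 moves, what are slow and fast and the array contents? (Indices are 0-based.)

slow=9, fast=19, a=[8, 4, 8, 3, 8, 4, 4, 2, 9, 0, 0, 0, 0, 0, 0, 0, 0, 0, 0, 0]

(s=0,f=0) a[fast]=8≠0 swap→a[0]=8 → slow++,fast++
(s=1,f=1) a[fast]=0 → fast++
(s=1,f=2) a[fast]=4≠0 swap→a[1]=4 → slow++,fast++
(s=2,f=3) a[fast]=8≠0 swap→a[2]=8 → slow++,fast++
(s=3,f=4) a[fast]=0 → fast++
(s=3,f=5) a[fast]=3≠0 swap→a[3]=3 → slow++,fast++
(s=4,f=6) a[fast]=0 → fast++
(s=4,f=7) a[fast]=8≠0 swap→a[4]=8 → slow++,fast++
(s=5,f=8) a[fast]=0 → fast++
(s=5,f=9) a[fast]=0 → fast++
(s=5,f=10) a[fast]=0 → fast++
(s=5,f=11) a[fast]=4≠0 swap→a[5]=4 → slow++,fast++
(s=6,f=12) a[fast]=0 → fast++
(s=6,f=13) a[fast]=4≠0 swap→a[6]=4 → slow++,fast++
(s=7,f=14) a[fast]=0 → fast++
(s=7,f=15) a[fast]=0 → fast++
(s=7,f=16) a[fast]=2≠0 swap→a[7]=2 → slow++,fast++
(s=8,f=17) a[fast]=9≠0 swap→a[8]=9 → slow++,fast++
(s=9,f=18) a[fast]=0 → fast++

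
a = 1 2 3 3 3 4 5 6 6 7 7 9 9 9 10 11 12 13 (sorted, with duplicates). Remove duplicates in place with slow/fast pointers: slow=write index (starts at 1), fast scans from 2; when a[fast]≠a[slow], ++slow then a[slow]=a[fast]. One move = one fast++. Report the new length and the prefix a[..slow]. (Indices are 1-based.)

slow=1 fast=2: a[fast]=2≠a[slow]=1 write a[2]=2, slow++,fast++
slow=2 fast=3: a[fast]=3≠a[slow]=2 write a[3]=3, slow++,fast++
slow=3 fast=4: a[fast]=3=a[slow] dup, fast++
slow=3 fast=5: a[fast]=3=a[slow] dup, fast++
slow=3 fast=6: a[fast]=4≠a[slow]=3 write a[4]=4, slow++,fast++
slow=4 fast=7: a[fast]=5≠a[slow]=4 write a[5]=5, slow++,fast++
slow=5 fast=8: a[fast]=6≠a[slow]=5 write a[6]=6, slow++,fast++
slow=6 fast=9: a[fast]=6=a[slow] dup, fast++
slow=6 fast=10: a[fast]=7≠a[slow]=6 write a[7]=7, slow++,fast++
slow=7 fast=11: a[fast]=7=a[slow] dup, fast++
slow=7 fast=12: a[fast]=9≠a[slow]=7 write a[8]=9, slow++,fast++
slow=8 fast=13: a[fast]=9=a[slow] dup, fast++
slow=8 fast=14: a[fast]=9=a[slow] dup, fast++
slow=8 fast=15: a[fast]=10≠a[slow]=9 write a[9]=10, slow++,fast++
slow=9 fast=16: a[fast]=11≠a[slow]=10 write a[10]=11, slow++,fast++
slow=10 fast=17: a[fast]=12≠a[slow]=11 write a[11]=12, slow++,fast++
slow=11 fast=18: a[fast]=13≠a[slow]=12 write a[12]=13, slow++,fast++

length 12; prefix = [1, 2, 3, 4, 5, 6, 7, 9, 10, 11, 12, 13]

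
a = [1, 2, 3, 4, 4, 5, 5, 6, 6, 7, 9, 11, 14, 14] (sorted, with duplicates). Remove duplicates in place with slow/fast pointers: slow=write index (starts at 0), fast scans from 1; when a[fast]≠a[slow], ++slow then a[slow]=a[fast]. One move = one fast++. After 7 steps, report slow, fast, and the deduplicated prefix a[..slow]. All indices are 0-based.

slow=5, fast=8, prefix=[1, 2, 3, 4, 5, 6]

slow=0 fast=1: a[fast]=2≠a[slow]=1 write a[1]=2, slow++,fast++
slow=1 fast=2: a[fast]=3≠a[slow]=2 write a[2]=3, slow++,fast++
slow=2 fast=3: a[fast]=4≠a[slow]=3 write a[3]=4, slow++,fast++
slow=3 fast=4: a[fast]=4=a[slow] dup, fast++
slow=3 fast=5: a[fast]=5≠a[slow]=4 write a[4]=5, slow++,fast++
slow=4 fast=6: a[fast]=5=a[slow] dup, fast++
slow=4 fast=7: a[fast]=6≠a[slow]=5 write a[5]=6, slow++,fast++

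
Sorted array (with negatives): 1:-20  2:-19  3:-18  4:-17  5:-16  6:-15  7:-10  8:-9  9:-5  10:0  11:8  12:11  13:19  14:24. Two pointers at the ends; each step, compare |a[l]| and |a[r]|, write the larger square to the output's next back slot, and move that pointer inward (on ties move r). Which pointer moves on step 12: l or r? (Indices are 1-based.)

l=1 r=14: |-20|<=|24| out[14]=576, r--
l=1 r=13: |-20|>|19| out[13]=400, l++
l=2 r=13: |-19|<=|19| out[12]=361, r--
l=2 r=12: |-19|>|11| out[11]=361, l++
l=3 r=12: |-18|>|11| out[10]=324, l++
l=4 r=12: |-17|>|11| out[9]=289, l++
l=5 r=12: |-16|>|11| out[8]=256, l++
l=6 r=12: |-15|>|11| out[7]=225, l++
l=7 r=12: |-10|<=|11| out[6]=121, r--
l=7 r=11: |-10|>|8| out[5]=100, l++
l=8 r=11: |-9|>|8| out[4]=81, l++
l=9 r=11: |-5|<=|8| out[3]=64, r--

r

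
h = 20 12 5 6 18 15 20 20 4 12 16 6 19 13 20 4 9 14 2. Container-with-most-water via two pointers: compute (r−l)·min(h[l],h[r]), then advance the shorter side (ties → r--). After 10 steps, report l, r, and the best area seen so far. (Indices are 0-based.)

[0,18] min(20,2)*18=36 best=36 * → r--
[0,17] min(20,14)*17=238 best=238 * → r--
[0,16] min(20,9)*16=144 best=238 → r--
[0,15] min(20,4)*15=60 best=238 → r--
[0,14] min(20,20)*14=280 best=280 * → r--
[0,13] min(20,13)*13=169 best=280 → r--
[0,12] min(20,19)*12=228 best=280 → r--
[0,11] min(20,6)*11=66 best=280 → r--
[0,10] min(20,16)*10=160 best=280 → r--
[0,9] min(20,12)*9=108 best=280 → r--

l=0, r=8, best area=280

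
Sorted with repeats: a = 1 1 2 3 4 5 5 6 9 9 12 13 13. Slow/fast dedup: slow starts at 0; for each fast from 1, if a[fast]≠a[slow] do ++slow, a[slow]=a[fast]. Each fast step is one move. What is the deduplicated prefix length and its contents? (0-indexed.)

(s=0,f=1) a[fast]=1=a[slow] dup → fast++
(s=0,f=2) a[fast]=2≠a[slow]=1 write a[1]=2 → slow++,fast++
(s=1,f=3) a[fast]=3≠a[slow]=2 write a[2]=3 → slow++,fast++
(s=2,f=4) a[fast]=4≠a[slow]=3 write a[3]=4 → slow++,fast++
(s=3,f=5) a[fast]=5≠a[slow]=4 write a[4]=5 → slow++,fast++
(s=4,f=6) a[fast]=5=a[slow] dup → fast++
(s=4,f=7) a[fast]=6≠a[slow]=5 write a[5]=6 → slow++,fast++
(s=5,f=8) a[fast]=9≠a[slow]=6 write a[6]=9 → slow++,fast++
(s=6,f=9) a[fast]=9=a[slow] dup → fast++
(s=6,f=10) a[fast]=12≠a[slow]=9 write a[7]=12 → slow++,fast++
(s=7,f=11) a[fast]=13≠a[slow]=12 write a[8]=13 → slow++,fast++
(s=8,f=12) a[fast]=13=a[slow] dup → fast++

length 9; prefix = [1, 2, 3, 4, 5, 6, 9, 12, 13]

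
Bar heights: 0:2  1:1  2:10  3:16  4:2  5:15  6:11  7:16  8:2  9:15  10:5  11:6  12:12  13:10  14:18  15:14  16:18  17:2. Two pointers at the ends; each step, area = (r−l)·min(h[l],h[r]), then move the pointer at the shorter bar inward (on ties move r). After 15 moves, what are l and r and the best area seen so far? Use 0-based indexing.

[0,17] min(2,2)*17=34 best=34 * → r--
[0,16] min(2,18)*16=32 best=34 → l++
[1,16] min(1,18)*15=15 best=34 → l++
[2,16] min(10,18)*14=140 best=140 * → l++
[3,16] min(16,18)*13=208 best=208 * → l++
[4,16] min(2,18)*12=24 best=208 → l++
[5,16] min(15,18)*11=165 best=208 → l++
[6,16] min(11,18)*10=110 best=208 → l++
[7,16] min(16,18)*9=144 best=208 → l++
[8,16] min(2,18)*8=16 best=208 → l++
[9,16] min(15,18)*7=105 best=208 → l++
[10,16] min(5,18)*6=30 best=208 → l++
[11,16] min(6,18)*5=30 best=208 → l++
[12,16] min(12,18)*4=48 best=208 → l++
[13,16] min(10,18)*3=30 best=208 → l++

l=14, r=16, best area=208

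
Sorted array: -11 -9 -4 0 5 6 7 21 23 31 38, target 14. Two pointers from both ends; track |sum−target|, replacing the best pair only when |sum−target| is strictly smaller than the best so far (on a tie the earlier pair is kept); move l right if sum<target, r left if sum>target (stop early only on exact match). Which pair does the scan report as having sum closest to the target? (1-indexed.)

[1,11] -11+38=27 d=13 * → r--
[1,10] -11+31=20 d=6 * → r--
[1,9] -11+23=12 d=2 * → l++
[2,9] -9+23=14 d=0 * → stop

pair (-9, 23) with sum 14 (|Δ|=0)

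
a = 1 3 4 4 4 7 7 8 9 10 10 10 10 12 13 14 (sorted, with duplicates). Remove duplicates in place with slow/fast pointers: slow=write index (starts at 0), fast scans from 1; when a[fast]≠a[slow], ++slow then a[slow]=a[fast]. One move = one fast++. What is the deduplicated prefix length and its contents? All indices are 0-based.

(s=0,f=1) a[fast]=3≠a[slow]=1 write a[1]=3 → slow++,fast++
(s=1,f=2) a[fast]=4≠a[slow]=3 write a[2]=4 → slow++,fast++
(s=2,f=3) a[fast]=4=a[slow] dup → fast++
(s=2,f=4) a[fast]=4=a[slow] dup → fast++
(s=2,f=5) a[fast]=7≠a[slow]=4 write a[3]=7 → slow++,fast++
(s=3,f=6) a[fast]=7=a[slow] dup → fast++
(s=3,f=7) a[fast]=8≠a[slow]=7 write a[4]=8 → slow++,fast++
(s=4,f=8) a[fast]=9≠a[slow]=8 write a[5]=9 → slow++,fast++
(s=5,f=9) a[fast]=10≠a[slow]=9 write a[6]=10 → slow++,fast++
(s=6,f=10) a[fast]=10=a[slow] dup → fast++
(s=6,f=11) a[fast]=10=a[slow] dup → fast++
(s=6,f=12) a[fast]=10=a[slow] dup → fast++
(s=6,f=13) a[fast]=12≠a[slow]=10 write a[7]=12 → slow++,fast++
(s=7,f=14) a[fast]=13≠a[slow]=12 write a[8]=13 → slow++,fast++
(s=8,f=15) a[fast]=14≠a[slow]=13 write a[9]=14 → slow++,fast++

length 10; prefix = [1, 3, 4, 7, 8, 9, 10, 12, 13, 14]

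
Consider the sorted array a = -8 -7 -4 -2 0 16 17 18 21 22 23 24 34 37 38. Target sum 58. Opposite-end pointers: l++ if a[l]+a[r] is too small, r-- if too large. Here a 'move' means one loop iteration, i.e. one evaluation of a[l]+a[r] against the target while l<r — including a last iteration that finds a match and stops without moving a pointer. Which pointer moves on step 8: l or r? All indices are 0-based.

l

[0,14] -8+38=30 <58 → l++
[1,14] -7+38=31 <58 → l++
[2,14] -4+38=34 <58 → l++
[3,14] -2+38=36 <58 → l++
[4,14] 0+38=38 <58 → l++
[5,14] 16+38=54 <58 → l++
[6,14] 17+38=55 <58 → l++
[7,14] 18+38=56 <58 → l++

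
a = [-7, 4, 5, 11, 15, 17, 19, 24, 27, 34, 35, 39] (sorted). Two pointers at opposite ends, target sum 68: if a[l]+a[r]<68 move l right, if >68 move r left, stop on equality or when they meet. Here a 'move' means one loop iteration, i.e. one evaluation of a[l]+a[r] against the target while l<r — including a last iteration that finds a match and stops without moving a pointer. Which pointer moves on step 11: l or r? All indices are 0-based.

r

[0,11] -7+39=32 <68 → l++
[1,11] 4+39=43 <68 → l++
[2,11] 5+39=44 <68 → l++
[3,11] 11+39=50 <68 → l++
[4,11] 15+39=54 <68 → l++
[5,11] 17+39=56 <68 → l++
[6,11] 19+39=58 <68 → l++
[7,11] 24+39=63 <68 → l++
[8,11] 27+39=66 <68 → l++
[9,11] 34+39=73 >68 → r--
[9,10] 34+35=69 >68 → r--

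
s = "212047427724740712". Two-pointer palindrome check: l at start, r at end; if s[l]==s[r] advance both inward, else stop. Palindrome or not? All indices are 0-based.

not a palindrome (mismatch at 2,15)

[0,17] '2'=='2' → l++,r--
[1,16] '1'=='1' → l++,r--
[2,15] '2'!='7' → stop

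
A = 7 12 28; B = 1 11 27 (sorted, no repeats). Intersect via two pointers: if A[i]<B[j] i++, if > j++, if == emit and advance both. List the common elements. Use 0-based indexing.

[i=0,j=0] 7>1 → j++
[i=0,j=1] 7<11 → i++
[i=1,j=1] 12>11 → j++
[i=1,j=2] 12<27 → i++
[i=2,j=2] 28>27 → j++

intersection = []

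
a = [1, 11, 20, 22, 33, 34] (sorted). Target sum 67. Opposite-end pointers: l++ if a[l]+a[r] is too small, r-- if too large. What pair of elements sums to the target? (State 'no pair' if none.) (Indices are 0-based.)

l=0 r=5: 1+34=35 <67, l++
l=1 r=5: 11+34=45 <67, l++
l=2 r=5: 20+34=54 <67, l++
l=3 r=5: 22+34=56 <67, l++
l=4 r=5: 33+34=67, found

(33, 34)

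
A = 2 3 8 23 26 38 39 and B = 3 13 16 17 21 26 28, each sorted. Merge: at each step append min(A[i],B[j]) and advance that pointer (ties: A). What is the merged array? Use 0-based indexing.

[2, 3, 3, 8, 13, 16, 17, 21, 23, 26, 26, 28, 38, 39]

[i=0,j=0] A[i]=2<=B[j]=3 take 2 → i++
[i=1,j=0] A[i]=3<=B[j]=3 take 3 → i++
[i=2,j=0] A[i]=8>B[j]=3 take 3 → j++
[i=2,j=1] A[i]=8<=B[j]=13 take 8 → i++
[i=3,j=1] A[i]=23>B[j]=13 take 13 → j++
[i=3,j=2] A[i]=23>B[j]=16 take 16 → j++
[i=3,j=3] A[i]=23>B[j]=17 take 17 → j++
[i=3,j=4] A[i]=23>B[j]=21 take 21 → j++
[i=3,j=5] A[i]=23<=B[j]=26 take 23 → i++
[i=4,j=5] A[i]=26<=B[j]=26 take 26 → i++
[i=5,j=5] A[i]=38>B[j]=26 take 26 → j++
[i=5,j=6] A[i]=38>B[j]=28 take 28 → j++
[i=5,j=7] B done, take A[i]=38 → i++
[i=6,j=7] B done, take A[i]=39 → i++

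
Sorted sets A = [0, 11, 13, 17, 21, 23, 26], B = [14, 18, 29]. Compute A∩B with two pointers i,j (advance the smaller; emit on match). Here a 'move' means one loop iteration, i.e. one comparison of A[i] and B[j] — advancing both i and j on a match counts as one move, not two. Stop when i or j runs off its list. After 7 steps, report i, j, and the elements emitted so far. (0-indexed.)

i=5, j=2, emitted=[]

[i=0,j=0] 0<14 → i++
[i=1,j=0] 11<14 → i++
[i=2,j=0] 13<14 → i++
[i=3,j=0] 17>14 → j++
[i=3,j=1] 17<18 → i++
[i=4,j=1] 21>18 → j++
[i=4,j=2] 21<29 → i++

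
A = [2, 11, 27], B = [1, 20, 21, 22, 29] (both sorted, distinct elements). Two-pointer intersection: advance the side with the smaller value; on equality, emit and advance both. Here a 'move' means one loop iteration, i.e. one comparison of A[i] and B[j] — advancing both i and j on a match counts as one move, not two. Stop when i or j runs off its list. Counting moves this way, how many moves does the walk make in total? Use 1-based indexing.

7 moves

i=1 j=1: 2>1, j++
i=1 j=2: 2<20, i++
i=2 j=2: 11<20, i++
i=3 j=2: 27>20, j++
i=3 j=3: 27>21, j++
i=3 j=4: 27>22, j++
i=3 j=5: 27<29, i++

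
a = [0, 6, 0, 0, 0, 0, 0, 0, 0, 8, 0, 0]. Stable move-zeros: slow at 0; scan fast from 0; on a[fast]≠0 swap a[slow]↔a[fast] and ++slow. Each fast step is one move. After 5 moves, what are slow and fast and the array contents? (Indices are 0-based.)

slow=1, fast=5, a=[6, 0, 0, 0, 0, 0, 0, 0, 0, 8, 0, 0]

slow=0 fast=0: a[fast]=0, fast++
slow=0 fast=1: a[fast]=6≠0 swap→a[0]=6, slow++,fast++
slow=1 fast=2: a[fast]=0, fast++
slow=1 fast=3: a[fast]=0, fast++
slow=1 fast=4: a[fast]=0, fast++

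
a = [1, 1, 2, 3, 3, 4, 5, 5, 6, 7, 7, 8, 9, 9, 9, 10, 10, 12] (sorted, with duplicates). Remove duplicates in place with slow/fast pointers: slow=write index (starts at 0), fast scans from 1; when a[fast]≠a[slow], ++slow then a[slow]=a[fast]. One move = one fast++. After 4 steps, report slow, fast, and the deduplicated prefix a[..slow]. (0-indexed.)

slow=2, fast=5, prefix=[1, 2, 3]

slow=0 fast=1: a[fast]=1=a[slow] dup, fast++
slow=0 fast=2: a[fast]=2≠a[slow]=1 write a[1]=2, slow++,fast++
slow=1 fast=3: a[fast]=3≠a[slow]=2 write a[2]=3, slow++,fast++
slow=2 fast=4: a[fast]=3=a[slow] dup, fast++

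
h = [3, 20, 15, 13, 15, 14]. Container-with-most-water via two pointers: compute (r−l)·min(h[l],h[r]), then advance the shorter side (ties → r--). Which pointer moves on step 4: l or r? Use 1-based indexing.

l=1 r=6: min(3,14)*5=15 best=15 *, l++
l=2 r=6: min(20,14)*4=56 best=56 *, r--
l=2 r=5: min(20,15)*3=45 best=56, r--
l=2 r=4: min(20,13)*2=26 best=56, r--

r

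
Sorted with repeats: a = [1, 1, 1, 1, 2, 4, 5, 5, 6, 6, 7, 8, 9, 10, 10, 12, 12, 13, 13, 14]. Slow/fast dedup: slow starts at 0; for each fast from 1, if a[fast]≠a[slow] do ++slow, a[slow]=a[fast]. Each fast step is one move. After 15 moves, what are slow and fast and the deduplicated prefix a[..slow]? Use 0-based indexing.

slow=0 fast=1: a[fast]=1=a[slow] dup, fast++
slow=0 fast=2: a[fast]=1=a[slow] dup, fast++
slow=0 fast=3: a[fast]=1=a[slow] dup, fast++
slow=0 fast=4: a[fast]=2≠a[slow]=1 write a[1]=2, slow++,fast++
slow=1 fast=5: a[fast]=4≠a[slow]=2 write a[2]=4, slow++,fast++
slow=2 fast=6: a[fast]=5≠a[slow]=4 write a[3]=5, slow++,fast++
slow=3 fast=7: a[fast]=5=a[slow] dup, fast++
slow=3 fast=8: a[fast]=6≠a[slow]=5 write a[4]=6, slow++,fast++
slow=4 fast=9: a[fast]=6=a[slow] dup, fast++
slow=4 fast=10: a[fast]=7≠a[slow]=6 write a[5]=7, slow++,fast++
slow=5 fast=11: a[fast]=8≠a[slow]=7 write a[6]=8, slow++,fast++
slow=6 fast=12: a[fast]=9≠a[slow]=8 write a[7]=9, slow++,fast++
slow=7 fast=13: a[fast]=10≠a[slow]=9 write a[8]=10, slow++,fast++
slow=8 fast=14: a[fast]=10=a[slow] dup, fast++
slow=8 fast=15: a[fast]=12≠a[slow]=10 write a[9]=12, slow++,fast++

slow=9, fast=16, prefix=[1, 2, 4, 5, 6, 7, 8, 9, 10, 12]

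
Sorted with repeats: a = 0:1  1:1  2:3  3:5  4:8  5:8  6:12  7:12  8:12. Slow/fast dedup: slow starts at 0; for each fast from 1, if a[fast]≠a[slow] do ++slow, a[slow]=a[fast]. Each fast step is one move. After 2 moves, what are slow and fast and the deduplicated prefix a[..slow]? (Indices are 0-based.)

slow=1, fast=3, prefix=[1, 3]

(s=0,f=1) a[fast]=1=a[slow] dup → fast++
(s=0,f=2) a[fast]=3≠a[slow]=1 write a[1]=3 → slow++,fast++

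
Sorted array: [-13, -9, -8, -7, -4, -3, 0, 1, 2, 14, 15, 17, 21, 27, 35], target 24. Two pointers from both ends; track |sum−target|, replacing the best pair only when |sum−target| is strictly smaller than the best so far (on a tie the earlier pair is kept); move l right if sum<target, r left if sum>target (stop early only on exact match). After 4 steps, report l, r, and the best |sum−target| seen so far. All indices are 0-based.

l=3, r=13, best |Δ|=2

l=0 r=14: -13+35=22 d=2 *, l++
l=1 r=14: -9+35=26 d=2, r--
l=1 r=13: -9+27=18 d=6, l++
l=2 r=13: -8+27=19 d=5, l++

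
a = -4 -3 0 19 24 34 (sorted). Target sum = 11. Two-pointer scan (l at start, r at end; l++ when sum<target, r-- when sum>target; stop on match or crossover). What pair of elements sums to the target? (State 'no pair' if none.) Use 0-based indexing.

[0,5] -4+34=30 >11 → r--
[0,4] -4+24=20 >11 → r--
[0,3] -4+19=15 >11 → r--
[0,2] -4+0=-4 <11 → l++
[1,2] -3+0=-3 <11 → l++

no pair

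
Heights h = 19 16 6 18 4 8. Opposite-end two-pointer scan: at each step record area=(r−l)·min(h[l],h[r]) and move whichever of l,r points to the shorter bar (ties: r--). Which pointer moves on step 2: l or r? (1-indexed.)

[1,6] min(19,8)*5=40 best=40 * → r--
[1,5] min(19,4)*4=16 best=40 → r--

r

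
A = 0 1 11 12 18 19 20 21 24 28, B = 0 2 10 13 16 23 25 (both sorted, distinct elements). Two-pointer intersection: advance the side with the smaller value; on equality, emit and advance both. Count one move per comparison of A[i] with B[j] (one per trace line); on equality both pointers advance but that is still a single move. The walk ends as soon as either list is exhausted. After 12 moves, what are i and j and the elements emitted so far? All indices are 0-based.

[i=0,j=0] 0==0 emit → i++,j++
[i=1,j=1] 1<2 → i++
[i=2,j=1] 11>2 → j++
[i=2,j=2] 11>10 → j++
[i=2,j=3] 11<13 → i++
[i=3,j=3] 12<13 → i++
[i=4,j=3] 18>13 → j++
[i=4,j=4] 18>16 → j++
[i=4,j=5] 18<23 → i++
[i=5,j=5] 19<23 → i++
[i=6,j=5] 20<23 → i++
[i=7,j=5] 21<23 → i++

i=8, j=5, emitted=[0]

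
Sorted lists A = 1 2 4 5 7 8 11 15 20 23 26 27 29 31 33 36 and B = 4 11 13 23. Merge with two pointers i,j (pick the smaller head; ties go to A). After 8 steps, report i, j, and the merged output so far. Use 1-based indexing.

i=8, j=2, merged so far=[1, 2, 4, 4, 5, 7, 8, 11]

i=1 j=1: A[i]=1<=B[j]=4 take 1, i++
i=2 j=1: A[i]=2<=B[j]=4 take 2, i++
i=3 j=1: A[i]=4<=B[j]=4 take 4, i++
i=4 j=1: A[i]=5>B[j]=4 take 4, j++
i=4 j=2: A[i]=5<=B[j]=11 take 5, i++
i=5 j=2: A[i]=7<=B[j]=11 take 7, i++
i=6 j=2: A[i]=8<=B[j]=11 take 8, i++
i=7 j=2: A[i]=11<=B[j]=11 take 11, i++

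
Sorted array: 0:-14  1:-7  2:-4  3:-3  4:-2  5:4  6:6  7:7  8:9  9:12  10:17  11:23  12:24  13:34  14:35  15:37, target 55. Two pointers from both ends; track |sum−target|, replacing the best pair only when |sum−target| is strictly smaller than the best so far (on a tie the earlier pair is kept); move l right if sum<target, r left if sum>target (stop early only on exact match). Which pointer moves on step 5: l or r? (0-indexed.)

[0,15] -14+37=23 d=32 * → l++
[1,15] -7+37=30 d=25 * → l++
[2,15] -4+37=33 d=22 * → l++
[3,15] -3+37=34 d=21 * → l++
[4,15] -2+37=35 d=20 * → l++

l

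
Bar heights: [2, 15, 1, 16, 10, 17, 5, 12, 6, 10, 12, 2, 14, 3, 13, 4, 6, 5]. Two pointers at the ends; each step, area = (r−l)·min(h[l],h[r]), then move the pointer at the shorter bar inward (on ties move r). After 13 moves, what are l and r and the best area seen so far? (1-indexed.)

l=2, r=6, best area=169

[1,18] min(2,5)*17=34 best=34 * → l++
[2,18] min(15,5)*16=80 best=80 * → r--
[2,17] min(15,6)*15=90 best=90 * → r--
[2,16] min(15,4)*14=56 best=90 → r--
[2,15] min(15,13)*13=169 best=169 * → r--
[2,14] min(15,3)*12=36 best=169 → r--
[2,13] min(15,14)*11=154 best=169 → r--
[2,12] min(15,2)*10=20 best=169 → r--
[2,11] min(15,12)*9=108 best=169 → r--
[2,10] min(15,10)*8=80 best=169 → r--
[2,9] min(15,6)*7=42 best=169 → r--
[2,8] min(15,12)*6=72 best=169 → r--
[2,7] min(15,5)*5=25 best=169 → r--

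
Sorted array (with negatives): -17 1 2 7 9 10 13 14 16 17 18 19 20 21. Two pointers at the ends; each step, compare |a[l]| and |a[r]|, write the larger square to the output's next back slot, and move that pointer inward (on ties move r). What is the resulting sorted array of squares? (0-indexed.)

[1, 4, 49, 81, 100, 169, 196, 256, 289, 289, 324, 361, 400, 441]

[0,13] |-17|<=|21| out[13]=441 → r--
[0,12] |-17|<=|20| out[12]=400 → r--
[0,11] |-17|<=|19| out[11]=361 → r--
[0,10] |-17|<=|18| out[10]=324 → r--
[0,9] |-17|<=|17| out[9]=289 → r--
[0,8] |-17|>|16| out[8]=289 → l++
[1,8] |1|<=|16| out[7]=256 → r--
[1,7] |1|<=|14| out[6]=196 → r--
[1,6] |1|<=|13| out[5]=169 → r--
[1,5] |1|<=|10| out[4]=100 → r--
[1,4] |1|<=|9| out[3]=81 → r--
[1,3] |1|<=|7| out[2]=49 → r--
[1,2] |1|<=|2| out[1]=4 → r--
[1,1] |1|<=|1| out[0]=1 → r--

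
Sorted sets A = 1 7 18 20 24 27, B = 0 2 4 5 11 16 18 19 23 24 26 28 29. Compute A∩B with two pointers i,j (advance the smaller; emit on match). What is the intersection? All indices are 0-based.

intersection = [18, 24]

i=0 j=0: 1>0, j++
i=0 j=1: 1<2, i++
i=1 j=1: 7>2, j++
i=1 j=2: 7>4, j++
i=1 j=3: 7>5, j++
i=1 j=4: 7<11, i++
i=2 j=4: 18>11, j++
i=2 j=5: 18>16, j++
i=2 j=6: 18==18 emit, i++,j++
i=3 j=7: 20>19, j++
i=3 j=8: 20<23, i++
i=4 j=8: 24>23, j++
i=4 j=9: 24==24 emit, i++,j++
i=5 j=10: 27>26, j++
i=5 j=11: 27<28, i++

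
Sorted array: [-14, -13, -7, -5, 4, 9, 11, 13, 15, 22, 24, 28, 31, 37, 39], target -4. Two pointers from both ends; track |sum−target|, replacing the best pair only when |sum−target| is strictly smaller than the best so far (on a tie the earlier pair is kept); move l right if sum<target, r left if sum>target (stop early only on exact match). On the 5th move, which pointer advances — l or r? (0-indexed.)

r

[0,14] -14+39=25 d=29 * → r--
[0,13] -14+37=23 d=27 * → r--
[0,12] -14+31=17 d=21 * → r--
[0,11] -14+28=14 d=18 * → r--
[0,10] -14+24=10 d=14 * → r--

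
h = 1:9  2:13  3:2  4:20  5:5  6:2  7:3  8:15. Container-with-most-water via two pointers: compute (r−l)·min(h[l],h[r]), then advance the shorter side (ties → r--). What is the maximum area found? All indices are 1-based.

max area = 78

l=1 r=8: min(9,15)*7=63 best=63 *, l++
l=2 r=8: min(13,15)*6=78 best=78 *, l++
l=3 r=8: min(2,15)*5=10 best=78, l++
l=4 r=8: min(20,15)*4=60 best=78, r--
l=4 r=7: min(20,3)*3=9 best=78, r--
l=4 r=6: min(20,2)*2=4 best=78, r--
l=4 r=5: min(20,5)*1=5 best=78, r--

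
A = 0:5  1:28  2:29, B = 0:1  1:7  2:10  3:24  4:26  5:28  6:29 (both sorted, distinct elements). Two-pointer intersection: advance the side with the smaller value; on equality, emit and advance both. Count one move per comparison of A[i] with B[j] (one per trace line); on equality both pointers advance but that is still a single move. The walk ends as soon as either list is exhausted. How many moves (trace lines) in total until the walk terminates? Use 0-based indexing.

8 moves

i=0 j=0: 5>1, j++
i=0 j=1: 5<7, i++
i=1 j=1: 28>7, j++
i=1 j=2: 28>10, j++
i=1 j=3: 28>24, j++
i=1 j=4: 28>26, j++
i=1 j=5: 28==28 emit, i++,j++
i=2 j=6: 29==29 emit, i++,j++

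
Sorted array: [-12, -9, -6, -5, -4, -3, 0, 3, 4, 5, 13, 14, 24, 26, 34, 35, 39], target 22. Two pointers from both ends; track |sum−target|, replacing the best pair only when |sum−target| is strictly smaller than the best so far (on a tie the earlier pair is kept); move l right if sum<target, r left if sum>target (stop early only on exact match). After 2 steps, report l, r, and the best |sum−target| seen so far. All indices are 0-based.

l=0 r=16: -12+39=27 d=5 *, r--
l=0 r=15: -12+35=23 d=1 *, r--

l=0, r=14, best |Δ|=1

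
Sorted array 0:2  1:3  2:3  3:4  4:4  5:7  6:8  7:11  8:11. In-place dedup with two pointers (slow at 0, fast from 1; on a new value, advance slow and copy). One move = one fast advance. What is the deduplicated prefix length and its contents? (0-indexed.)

(s=0,f=1) a[fast]=3≠a[slow]=2 write a[1]=3 → slow++,fast++
(s=1,f=2) a[fast]=3=a[slow] dup → fast++
(s=1,f=3) a[fast]=4≠a[slow]=3 write a[2]=4 → slow++,fast++
(s=2,f=4) a[fast]=4=a[slow] dup → fast++
(s=2,f=5) a[fast]=7≠a[slow]=4 write a[3]=7 → slow++,fast++
(s=3,f=6) a[fast]=8≠a[slow]=7 write a[4]=8 → slow++,fast++
(s=4,f=7) a[fast]=11≠a[slow]=8 write a[5]=11 → slow++,fast++
(s=5,f=8) a[fast]=11=a[slow] dup → fast++

length 6; prefix = [2, 3, 4, 7, 8, 11]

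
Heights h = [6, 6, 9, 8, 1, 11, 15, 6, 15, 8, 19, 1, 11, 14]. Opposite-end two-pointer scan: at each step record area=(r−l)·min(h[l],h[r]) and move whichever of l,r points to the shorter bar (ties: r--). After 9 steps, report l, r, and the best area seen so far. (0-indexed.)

[0,13] min(6,14)*13=78 best=78 * → l++
[1,13] min(6,14)*12=72 best=78 → l++
[2,13] min(9,14)*11=99 best=99 * → l++
[3,13] min(8,14)*10=80 best=99 → l++
[4,13] min(1,14)*9=9 best=99 → l++
[5,13] min(11,14)*8=88 best=99 → l++
[6,13] min(15,14)*7=98 best=99 → r--
[6,12] min(15,11)*6=66 best=99 → r--
[6,11] min(15,1)*5=5 best=99 → r--

l=6, r=10, best area=99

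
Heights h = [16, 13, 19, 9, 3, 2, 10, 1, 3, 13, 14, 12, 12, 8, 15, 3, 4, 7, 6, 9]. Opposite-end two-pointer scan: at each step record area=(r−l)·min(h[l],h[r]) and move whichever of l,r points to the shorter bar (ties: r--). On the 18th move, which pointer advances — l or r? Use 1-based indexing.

l

[1,20] min(16,9)*19=171 best=171 * → r--
[1,19] min(16,6)*18=108 best=171 → r--
[1,18] min(16,7)*17=119 best=171 → r--
[1,17] min(16,4)*16=64 best=171 → r--
[1,16] min(16,3)*15=45 best=171 → r--
[1,15] min(16,15)*14=210 best=210 * → r--
[1,14] min(16,8)*13=104 best=210 → r--
[1,13] min(16,12)*12=144 best=210 → r--
[1,12] min(16,12)*11=132 best=210 → r--
[1,11] min(16,14)*10=140 best=210 → r--
[1,10] min(16,13)*9=117 best=210 → r--
[1,9] min(16,3)*8=24 best=210 → r--
[1,8] min(16,1)*7=7 best=210 → r--
[1,7] min(16,10)*6=60 best=210 → r--
[1,6] min(16,2)*5=10 best=210 → r--
[1,5] min(16,3)*4=12 best=210 → r--
[1,4] min(16,9)*3=27 best=210 → r--
[1,3] min(16,19)*2=32 best=210 → l++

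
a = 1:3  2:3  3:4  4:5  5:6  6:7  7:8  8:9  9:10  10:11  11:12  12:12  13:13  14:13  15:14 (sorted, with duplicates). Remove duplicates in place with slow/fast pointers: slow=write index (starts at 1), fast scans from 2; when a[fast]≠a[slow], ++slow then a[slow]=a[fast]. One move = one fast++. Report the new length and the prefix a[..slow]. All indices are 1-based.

(s=1,f=2) a[fast]=3=a[slow] dup → fast++
(s=1,f=3) a[fast]=4≠a[slow]=3 write a[2]=4 → slow++,fast++
(s=2,f=4) a[fast]=5≠a[slow]=4 write a[3]=5 → slow++,fast++
(s=3,f=5) a[fast]=6≠a[slow]=5 write a[4]=6 → slow++,fast++
(s=4,f=6) a[fast]=7≠a[slow]=6 write a[5]=7 → slow++,fast++
(s=5,f=7) a[fast]=8≠a[slow]=7 write a[6]=8 → slow++,fast++
(s=6,f=8) a[fast]=9≠a[slow]=8 write a[7]=9 → slow++,fast++
(s=7,f=9) a[fast]=10≠a[slow]=9 write a[8]=10 → slow++,fast++
(s=8,f=10) a[fast]=11≠a[slow]=10 write a[9]=11 → slow++,fast++
(s=9,f=11) a[fast]=12≠a[slow]=11 write a[10]=12 → slow++,fast++
(s=10,f=12) a[fast]=12=a[slow] dup → fast++
(s=10,f=13) a[fast]=13≠a[slow]=12 write a[11]=13 → slow++,fast++
(s=11,f=14) a[fast]=13=a[slow] dup → fast++
(s=11,f=15) a[fast]=14≠a[slow]=13 write a[12]=14 → slow++,fast++

length 12; prefix = [3, 4, 5, 6, 7, 8, 9, 10, 11, 12, 13, 14]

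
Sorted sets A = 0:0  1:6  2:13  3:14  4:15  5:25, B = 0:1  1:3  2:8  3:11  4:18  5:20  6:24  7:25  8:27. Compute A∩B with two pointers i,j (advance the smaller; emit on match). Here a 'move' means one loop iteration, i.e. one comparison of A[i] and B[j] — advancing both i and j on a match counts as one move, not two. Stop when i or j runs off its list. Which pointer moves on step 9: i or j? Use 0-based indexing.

[i=0,j=0] 0<1 → i++
[i=1,j=0] 6>1 → j++
[i=1,j=1] 6>3 → j++
[i=1,j=2] 6<8 → i++
[i=2,j=2] 13>8 → j++
[i=2,j=3] 13>11 → j++
[i=2,j=4] 13<18 → i++
[i=3,j=4] 14<18 → i++
[i=4,j=4] 15<18 → i++

i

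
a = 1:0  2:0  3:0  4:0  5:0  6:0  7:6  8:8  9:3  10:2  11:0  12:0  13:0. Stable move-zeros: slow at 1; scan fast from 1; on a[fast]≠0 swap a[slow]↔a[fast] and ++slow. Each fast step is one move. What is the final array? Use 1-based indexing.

(s=1,f=1) a[fast]=0 → fast++
(s=1,f=2) a[fast]=0 → fast++
(s=1,f=3) a[fast]=0 → fast++
(s=1,f=4) a[fast]=0 → fast++
(s=1,f=5) a[fast]=0 → fast++
(s=1,f=6) a[fast]=0 → fast++
(s=1,f=7) a[fast]=6≠0 swap→a[1]=6 → slow++,fast++
(s=2,f=8) a[fast]=8≠0 swap→a[2]=8 → slow++,fast++
(s=3,f=9) a[fast]=3≠0 swap→a[3]=3 → slow++,fast++
(s=4,f=10) a[fast]=2≠0 swap→a[4]=2 → slow++,fast++
(s=5,f=11) a[fast]=0 → fast++
(s=5,f=12) a[fast]=0 → fast++
(s=5,f=13) a[fast]=0 → fast++

[6, 8, 3, 2, 0, 0, 0, 0, 0, 0, 0, 0, 0]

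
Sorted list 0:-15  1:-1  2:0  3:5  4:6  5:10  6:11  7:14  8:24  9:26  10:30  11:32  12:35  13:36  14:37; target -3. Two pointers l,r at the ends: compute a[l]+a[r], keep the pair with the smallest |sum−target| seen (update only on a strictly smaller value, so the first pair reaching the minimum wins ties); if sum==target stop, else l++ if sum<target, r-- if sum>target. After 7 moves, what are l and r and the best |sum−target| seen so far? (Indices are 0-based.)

l=0 r=14: -15+37=22 d=25 *, r--
l=0 r=13: -15+36=21 d=24 *, r--
l=0 r=12: -15+35=20 d=23 *, r--
l=0 r=11: -15+32=17 d=20 *, r--
l=0 r=10: -15+30=15 d=18 *, r--
l=0 r=9: -15+26=11 d=14 *, r--
l=0 r=8: -15+24=9 d=12 *, r--

l=0, r=7, best |Δ|=12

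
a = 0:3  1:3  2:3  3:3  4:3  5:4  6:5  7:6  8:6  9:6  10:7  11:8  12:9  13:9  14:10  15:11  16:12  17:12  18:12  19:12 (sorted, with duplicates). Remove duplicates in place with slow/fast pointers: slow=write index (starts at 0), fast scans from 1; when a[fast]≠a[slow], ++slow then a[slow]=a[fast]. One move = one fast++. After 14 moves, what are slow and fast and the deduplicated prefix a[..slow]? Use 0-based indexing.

slow=7, fast=15, prefix=[3, 4, 5, 6, 7, 8, 9, 10]

slow=0 fast=1: a[fast]=3=a[slow] dup, fast++
slow=0 fast=2: a[fast]=3=a[slow] dup, fast++
slow=0 fast=3: a[fast]=3=a[slow] dup, fast++
slow=0 fast=4: a[fast]=3=a[slow] dup, fast++
slow=0 fast=5: a[fast]=4≠a[slow]=3 write a[1]=4, slow++,fast++
slow=1 fast=6: a[fast]=5≠a[slow]=4 write a[2]=5, slow++,fast++
slow=2 fast=7: a[fast]=6≠a[slow]=5 write a[3]=6, slow++,fast++
slow=3 fast=8: a[fast]=6=a[slow] dup, fast++
slow=3 fast=9: a[fast]=6=a[slow] dup, fast++
slow=3 fast=10: a[fast]=7≠a[slow]=6 write a[4]=7, slow++,fast++
slow=4 fast=11: a[fast]=8≠a[slow]=7 write a[5]=8, slow++,fast++
slow=5 fast=12: a[fast]=9≠a[slow]=8 write a[6]=9, slow++,fast++
slow=6 fast=13: a[fast]=9=a[slow] dup, fast++
slow=6 fast=14: a[fast]=10≠a[slow]=9 write a[7]=10, slow++,fast++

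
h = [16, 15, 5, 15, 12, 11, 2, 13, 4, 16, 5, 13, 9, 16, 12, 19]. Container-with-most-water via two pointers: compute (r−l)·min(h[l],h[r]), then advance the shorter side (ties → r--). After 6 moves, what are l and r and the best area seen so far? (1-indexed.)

l=7, r=16, best area=240

[1,16] min(16,19)*15=240 best=240 * → l++
[2,16] min(15,19)*14=210 best=240 → l++
[3,16] min(5,19)*13=65 best=240 → l++
[4,16] min(15,19)*12=180 best=240 → l++
[5,16] min(12,19)*11=132 best=240 → l++
[6,16] min(11,19)*10=110 best=240 → l++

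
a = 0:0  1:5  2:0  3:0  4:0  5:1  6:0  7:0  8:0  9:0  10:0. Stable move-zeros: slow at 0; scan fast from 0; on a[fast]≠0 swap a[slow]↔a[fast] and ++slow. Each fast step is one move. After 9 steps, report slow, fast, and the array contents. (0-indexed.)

slow=2, fast=9, a=[5, 1, 0, 0, 0, 0, 0, 0, 0, 0, 0]

(s=0,f=0) a[fast]=0 → fast++
(s=0,f=1) a[fast]=5≠0 swap→a[0]=5 → slow++,fast++
(s=1,f=2) a[fast]=0 → fast++
(s=1,f=3) a[fast]=0 → fast++
(s=1,f=4) a[fast]=0 → fast++
(s=1,f=5) a[fast]=1≠0 swap→a[1]=1 → slow++,fast++
(s=2,f=6) a[fast]=0 → fast++
(s=2,f=7) a[fast]=0 → fast++
(s=2,f=8) a[fast]=0 → fast++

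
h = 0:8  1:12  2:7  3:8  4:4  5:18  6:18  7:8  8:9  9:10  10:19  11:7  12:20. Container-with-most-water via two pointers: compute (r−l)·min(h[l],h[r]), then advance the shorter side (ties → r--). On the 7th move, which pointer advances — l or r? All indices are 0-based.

l

l=0 r=12: min(8,20)*12=96 best=96 *, l++
l=1 r=12: min(12,20)*11=132 best=132 *, l++
l=2 r=12: min(7,20)*10=70 best=132, l++
l=3 r=12: min(8,20)*9=72 best=132, l++
l=4 r=12: min(4,20)*8=32 best=132, l++
l=5 r=12: min(18,20)*7=126 best=132, l++
l=6 r=12: min(18,20)*6=108 best=132, l++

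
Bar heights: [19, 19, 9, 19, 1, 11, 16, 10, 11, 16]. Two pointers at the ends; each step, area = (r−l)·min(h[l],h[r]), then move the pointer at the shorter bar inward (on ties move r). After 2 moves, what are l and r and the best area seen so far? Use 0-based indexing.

l=0 r=9: min(19,16)*9=144 best=144 *, r--
l=0 r=8: min(19,11)*8=88 best=144, r--

l=0, r=7, best area=144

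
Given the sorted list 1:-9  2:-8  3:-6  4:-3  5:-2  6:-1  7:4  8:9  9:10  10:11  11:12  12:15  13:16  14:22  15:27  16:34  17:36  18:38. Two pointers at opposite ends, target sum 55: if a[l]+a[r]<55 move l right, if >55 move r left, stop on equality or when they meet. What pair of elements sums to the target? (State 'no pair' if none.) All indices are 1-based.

[1,18] -9+38=29 <55 → l++
[2,18] -8+38=30 <55 → l++
[3,18] -6+38=32 <55 → l++
[4,18] -3+38=35 <55 → l++
[5,18] -2+38=36 <55 → l++
[6,18] -1+38=37 <55 → l++
[7,18] 4+38=42 <55 → l++
[8,18] 9+38=47 <55 → l++
[9,18] 10+38=48 <55 → l++
[10,18] 11+38=49 <55 → l++
[11,18] 12+38=50 <55 → l++
[12,18] 15+38=53 <55 → l++
[13,18] 16+38=54 <55 → l++
[14,18] 22+38=60 >55 → r--
[14,17] 22+36=58 >55 → r--
[14,16] 22+34=56 >55 → r--
[14,15] 22+27=49 <55 → l++

no pair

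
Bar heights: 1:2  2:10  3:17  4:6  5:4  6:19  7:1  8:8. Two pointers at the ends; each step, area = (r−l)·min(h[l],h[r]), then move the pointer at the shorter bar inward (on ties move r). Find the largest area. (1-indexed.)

max area = 51

l=1 r=8: min(2,8)*7=14 best=14 *, l++
l=2 r=8: min(10,8)*6=48 best=48 *, r--
l=2 r=7: min(10,1)*5=5 best=48, r--
l=2 r=6: min(10,19)*4=40 best=48, l++
l=3 r=6: min(17,19)*3=51 best=51 *, l++
l=4 r=6: min(6,19)*2=12 best=51, l++
l=5 r=6: min(4,19)*1=4 best=51, l++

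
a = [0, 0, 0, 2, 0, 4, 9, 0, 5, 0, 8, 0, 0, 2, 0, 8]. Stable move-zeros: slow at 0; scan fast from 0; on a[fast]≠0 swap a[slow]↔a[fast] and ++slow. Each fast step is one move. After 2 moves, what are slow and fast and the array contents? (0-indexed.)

slow=0, fast=2, a=[0, 0, 0, 2, 0, 4, 9, 0, 5, 0, 8, 0, 0, 2, 0, 8]

(s=0,f=0) a[fast]=0 → fast++
(s=0,f=1) a[fast]=0 → fast++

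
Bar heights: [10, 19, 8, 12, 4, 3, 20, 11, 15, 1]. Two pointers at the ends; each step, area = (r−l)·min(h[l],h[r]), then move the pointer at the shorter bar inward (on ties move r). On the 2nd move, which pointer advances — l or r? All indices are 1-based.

l

[1,10] min(10,1)*9=9 best=9 * → r--
[1,9] min(10,15)*8=80 best=80 * → l++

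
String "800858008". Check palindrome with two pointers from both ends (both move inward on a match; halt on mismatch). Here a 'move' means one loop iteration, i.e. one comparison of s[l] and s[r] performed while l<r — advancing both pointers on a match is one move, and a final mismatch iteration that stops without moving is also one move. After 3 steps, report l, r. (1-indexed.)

l=4, r=6

l=1 r=9: '8'=='8', l++,r--
l=2 r=8: '0'=='0', l++,r--
l=3 r=7: '0'=='0', l++,r--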